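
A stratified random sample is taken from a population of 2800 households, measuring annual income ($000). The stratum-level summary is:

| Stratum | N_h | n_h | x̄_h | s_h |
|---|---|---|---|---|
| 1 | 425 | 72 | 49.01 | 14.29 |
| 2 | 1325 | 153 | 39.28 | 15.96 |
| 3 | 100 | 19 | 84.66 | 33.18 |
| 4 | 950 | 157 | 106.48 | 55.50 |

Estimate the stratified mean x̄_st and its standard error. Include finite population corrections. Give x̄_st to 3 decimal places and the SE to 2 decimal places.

x̄_st ≈ 65.178, SE ≈ 1.53

x̄_st = Σ W_h x̄_h = (425·49.01 + 1325·39.28 + 100·84.66 + 950·106.48)/2800 = 65.17759
V̂(x̄_st) = Σ W_h² (1 − n_h/N_h) s_h²/n_h, with W_h = N_h/N and N = 2800:
  stratum 1: (425/2800)²·(1 − 72/425)·14.29²/72 = 0.0542725
  stratum 2: (1325/2800)²·(1 − 153/1325)·15.96²/153 = 0.329763
  stratum 3: (100/2800)²·(1 − 19/100)·33.18²/19 = 0.0598643
  stratum 4: (950/2800)²·(1 − 157/950)·55.50²/157 = 1.88524
V̂(x̄_st) = 2.32914
SE(x̄_st) = √2.32914 = 1.52615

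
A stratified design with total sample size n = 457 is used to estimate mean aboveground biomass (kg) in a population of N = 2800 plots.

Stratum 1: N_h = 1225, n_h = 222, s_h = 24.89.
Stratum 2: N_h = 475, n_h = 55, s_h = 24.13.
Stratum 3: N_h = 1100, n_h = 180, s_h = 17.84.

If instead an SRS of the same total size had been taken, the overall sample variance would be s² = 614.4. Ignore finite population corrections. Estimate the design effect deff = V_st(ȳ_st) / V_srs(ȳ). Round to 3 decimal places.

deff ≈ 0.827

V̂(ȳ_st) = Σ W_h² s_h²/n_h, with W_h = N_h/N and N = 2800:
  stratum 1: (1225/2800)²·24.89²/222 = 0.534137
  stratum 2: (475/2800)²·24.13²/55 = 0.304665
  stratum 3: (1100/2800)²·17.84²/180 = 0.272889
V_st = 1.11169
V_srs = s²/n = 614.4/457 = 1.34442
deff = V_st / V_srs = 1.11169/1.34442 = 0.8269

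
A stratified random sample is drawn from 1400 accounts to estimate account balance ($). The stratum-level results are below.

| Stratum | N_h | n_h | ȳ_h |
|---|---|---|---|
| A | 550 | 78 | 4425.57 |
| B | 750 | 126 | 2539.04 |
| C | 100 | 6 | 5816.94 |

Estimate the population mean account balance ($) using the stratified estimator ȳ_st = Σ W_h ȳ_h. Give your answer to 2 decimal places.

ȳ_st ≈ 3514.31

N = Σ N_h = 1400. Stratum weights W_h = N_h/N.
ȳ_st = (550·4425.57 + 750·2539.04 + 100·5816.94) / 1400 = 3514.3125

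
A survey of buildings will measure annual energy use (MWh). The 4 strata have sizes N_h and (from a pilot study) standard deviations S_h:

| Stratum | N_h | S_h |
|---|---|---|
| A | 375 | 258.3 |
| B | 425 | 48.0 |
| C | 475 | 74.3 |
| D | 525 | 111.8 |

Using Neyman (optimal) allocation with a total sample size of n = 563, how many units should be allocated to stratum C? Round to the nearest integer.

94

Neyman allocation: n_h = n · N_h S_h / Σ N_i S_i, with n = 563.
  stratum A: N_h·S_h = 375·258.3 = 96862.50
  stratum B: N_h·S_h = 425·48.0 = 20400.00
  stratum C: N_h·S_h = 475·74.3 = 35292.50
  stratum D: N_h·S_h = 525·111.8 = 58695.00
Σ N_h S_h = 211250.00
n for stratum C = 563·35292.50/211250.00 = 94.058 → 94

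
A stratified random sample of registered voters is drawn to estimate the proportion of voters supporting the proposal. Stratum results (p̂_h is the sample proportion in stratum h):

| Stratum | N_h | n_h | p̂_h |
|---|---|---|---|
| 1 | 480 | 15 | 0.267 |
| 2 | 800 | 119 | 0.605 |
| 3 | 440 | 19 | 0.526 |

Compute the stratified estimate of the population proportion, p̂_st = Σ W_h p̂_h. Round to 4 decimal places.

p̂_st ≈ 0.4905

N = 1720; stratum weights W_h = N_h/N.
p̂_st = Σ W_h p̂_h = (480·0.267 + 800·0.605 + 440·0.526)/1720 = 0.49047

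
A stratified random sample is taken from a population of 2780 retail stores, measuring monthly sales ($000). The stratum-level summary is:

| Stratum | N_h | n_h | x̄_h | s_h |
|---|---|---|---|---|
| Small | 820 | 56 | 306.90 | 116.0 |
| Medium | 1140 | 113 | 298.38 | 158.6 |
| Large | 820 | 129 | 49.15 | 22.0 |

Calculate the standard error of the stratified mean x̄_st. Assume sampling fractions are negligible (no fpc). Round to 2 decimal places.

SE(x̄_st) ≈ 7.66

V̂(x̄_st) = Σ W_h² s_h²/n_h, with W_h = N_h/N and N = 2780:
  stratum Small: (820/2780)²·116.0²/56 = 20.9058
  stratum Medium: (1140/2780)²·158.6²/113 = 37.4324
  stratum Large: (820/2780)²·22.0²/129 = 0.326433
V̂(x̄_st) = 58.6646
SE(x̄_st) = √58.6646 = 7.65928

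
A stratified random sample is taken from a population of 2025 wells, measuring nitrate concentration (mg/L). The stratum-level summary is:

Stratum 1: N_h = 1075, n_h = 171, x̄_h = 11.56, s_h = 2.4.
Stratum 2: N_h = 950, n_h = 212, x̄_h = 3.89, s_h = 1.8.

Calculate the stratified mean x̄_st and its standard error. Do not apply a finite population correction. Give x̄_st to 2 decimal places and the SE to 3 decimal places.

x̄_st = Σ W_h x̄_h = (1075·11.56 + 950·3.89)/2025 = 7.96173
V̂(x̄_st) = Σ W_h² s_h²/n_h, with W_h = N_h/N and N = 2025:
  stratum 1: (1075/2025)²·2.4²/171 = 0.00949278
  stratum 2: (950/2025)²·1.8²/212 = 0.00336362
V̂(x̄_st) = 0.0128564
SE(x̄_st) = √0.0128564 = 0.113386

x̄_st ≈ 7.96, SE ≈ 0.113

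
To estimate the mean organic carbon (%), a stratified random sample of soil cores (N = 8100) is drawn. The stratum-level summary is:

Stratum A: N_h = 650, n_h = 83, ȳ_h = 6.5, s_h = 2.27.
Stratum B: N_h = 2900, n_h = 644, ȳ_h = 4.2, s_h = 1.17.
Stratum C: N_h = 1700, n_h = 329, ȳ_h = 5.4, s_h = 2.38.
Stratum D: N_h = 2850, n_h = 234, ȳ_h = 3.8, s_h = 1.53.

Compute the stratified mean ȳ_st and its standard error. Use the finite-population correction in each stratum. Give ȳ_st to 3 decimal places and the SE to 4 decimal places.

ȳ_st = Σ W_h ȳ_h = (650·6.5 + 2900·4.2 + 1700·5.4 + 2850·3.8)/8100 = 4.49568
V̂(ȳ_st) = Σ W_h² (1 − n_h/N_h) s_h²/n_h, with W_h = N_h/N and N = 8100:
  stratum A: (650/8100)²·(1 − 83/650)·2.27²/83 = 0.000348739
  stratum B: (2900/8100)²·(1 − 644/2900)·1.17²/644 = 0.00021196
  stratum C: (1700/8100)²·(1 − 329/1700)·2.38²/329 = 0.00061161
  stratum D: (2850/8100)²·(1 − 234/2850)·1.53²/234 = 0.00113679
V̂(ȳ_st) = 0.0023091
SE(ȳ_st) = √0.0023091 = 0.0480531

ȳ_st ≈ 4.496, SE ≈ 0.0481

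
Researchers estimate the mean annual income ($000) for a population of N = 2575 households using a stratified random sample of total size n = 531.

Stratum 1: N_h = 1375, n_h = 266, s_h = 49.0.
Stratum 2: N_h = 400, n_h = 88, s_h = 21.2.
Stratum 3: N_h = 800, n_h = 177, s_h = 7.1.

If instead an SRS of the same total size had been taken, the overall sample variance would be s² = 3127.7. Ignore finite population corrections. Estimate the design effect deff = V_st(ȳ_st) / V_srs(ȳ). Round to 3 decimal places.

V̂(ȳ_st) = Σ W_h² s_h²/n_h, with W_h = N_h/N and N = 2575:
  stratum 1: (1375/2575)²·49.0²/266 = 2.57372
  stratum 2: (400/2575)²·21.2²/88 = 0.123241
  stratum 3: (800/2575)²·7.1²/177 = 0.0274896
V_st = 2.72445
V_srs = s²/n = 3127.7/531 = 5.89021
deff = V_st / V_srs = 2.72445/5.89021 = 0.4625

deff ≈ 0.463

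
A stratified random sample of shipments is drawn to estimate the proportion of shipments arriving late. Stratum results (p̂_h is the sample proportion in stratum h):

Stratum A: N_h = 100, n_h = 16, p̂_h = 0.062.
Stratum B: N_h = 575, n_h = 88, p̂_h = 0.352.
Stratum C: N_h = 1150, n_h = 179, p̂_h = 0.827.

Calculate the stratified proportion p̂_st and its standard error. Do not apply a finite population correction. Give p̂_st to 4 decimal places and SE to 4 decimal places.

N = 1825; stratum weights W_h = N_h/N.
p̂_st = Σ W_h p̂_h = (100·0.062 + 575·0.352 + 1150·0.827)/1825 = 0.63542
V̂(p̂_st) = Σ W_h² p̂_h(1−p̂_h)/(n_h−1):
  stratum A: (100/1825)²·0.062·0.938/15 = 1.16407e-05
  stratum B: (575/1825)²·0.352·0.648/87 = 0.000260261
  stratum C: (1150/1825)²·0.827·0.173/178 = 0.000319155
V̂(p̂_st) = 0.000591056; SE = √V̂ = 0.0243116

p̂_st ≈ 0.6354, SE ≈ 0.0243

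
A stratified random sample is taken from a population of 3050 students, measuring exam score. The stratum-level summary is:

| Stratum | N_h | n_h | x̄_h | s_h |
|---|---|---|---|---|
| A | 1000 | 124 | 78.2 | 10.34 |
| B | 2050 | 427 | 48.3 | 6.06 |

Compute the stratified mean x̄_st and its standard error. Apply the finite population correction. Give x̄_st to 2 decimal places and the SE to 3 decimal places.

x̄_st = Σ W_h x̄_h = (1000·78.2 + 2050·48.3)/3050 = 58.10328
V̂(x̄_st) = Σ W_h² (1 − n_h/N_h) s_h²/n_h, with W_h = N_h/N and N = 3050:
  stratum A: (1000/3050)²·(1 − 124/1000)·10.34²/124 = 0.081194
  stratum B: (2050/3050)²·(1 − 427/2050)·6.06²/427 = 0.0307603
V̂(x̄_st) = 0.111954
SE(x̄_st) = √0.111954 = 0.334596

x̄_st ≈ 58.10, SE ≈ 0.335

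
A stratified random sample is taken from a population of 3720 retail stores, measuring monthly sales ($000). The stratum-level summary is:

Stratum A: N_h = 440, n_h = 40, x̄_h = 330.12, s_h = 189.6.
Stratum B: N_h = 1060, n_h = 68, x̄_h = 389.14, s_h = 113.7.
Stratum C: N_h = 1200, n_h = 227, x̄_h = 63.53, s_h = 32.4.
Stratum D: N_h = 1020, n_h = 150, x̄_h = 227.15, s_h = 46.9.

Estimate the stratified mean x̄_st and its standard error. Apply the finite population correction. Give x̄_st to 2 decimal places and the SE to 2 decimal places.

x̄_st ≈ 232.71, SE ≈ 5.22

x̄_st = Σ W_h x̄_h = (440·330.12 + 1060·389.14 + 1200·63.53 + 1020·227.15)/3720 = 232.70704
V̂(x̄_st) = Σ W_h² (1 − n_h/N_h) s_h²/n_h, with W_h = N_h/N and N = 3720:
  stratum A: (440/3720)²·(1 − 40/440)·189.6²/40 = 11.4299
  stratum B: (1060/3720)²·(1 − 68/1060)·113.7²/68 = 14.4459
  stratum C: (1200/3720)²·(1 − 227/1200)·32.4²/227 = 0.390187
  stratum D: (1020/3720)²·(1 − 150/1020)·46.9²/150 = 0.940347
V̂(x̄_st) = 27.2063
SE(x̄_st) = √27.2063 = 5.21597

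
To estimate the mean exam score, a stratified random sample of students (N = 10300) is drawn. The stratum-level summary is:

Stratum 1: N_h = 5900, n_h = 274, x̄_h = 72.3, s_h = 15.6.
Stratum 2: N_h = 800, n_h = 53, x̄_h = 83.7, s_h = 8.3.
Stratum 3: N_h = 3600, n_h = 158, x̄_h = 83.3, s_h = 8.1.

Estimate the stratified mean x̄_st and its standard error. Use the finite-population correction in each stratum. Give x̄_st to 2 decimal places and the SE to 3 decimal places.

x̄_st ≈ 77.03, SE ≈ 0.578

x̄_st = Σ W_h x̄_h = (5900·72.3 + 800·83.7 + 3600·83.3)/10300 = 77.03010
V̂(x̄_st) = Σ W_h² (1 − n_h/N_h) s_h²/n_h, with W_h = N_h/N and N = 10300:
  stratum 1: (5900/10300)²·(1 − 274/5900)·15.6²/274 = 0.277892
  stratum 2: (800/10300)²·(1 − 53/800)·8.3²/53 = 0.00732178
  stratum 3: (3600/10300)²·(1 − 158/3600)·8.1²/158 = 0.0485011
V̂(x̄_st) = 0.333715
SE(x̄_st) = √0.333715 = 0.577681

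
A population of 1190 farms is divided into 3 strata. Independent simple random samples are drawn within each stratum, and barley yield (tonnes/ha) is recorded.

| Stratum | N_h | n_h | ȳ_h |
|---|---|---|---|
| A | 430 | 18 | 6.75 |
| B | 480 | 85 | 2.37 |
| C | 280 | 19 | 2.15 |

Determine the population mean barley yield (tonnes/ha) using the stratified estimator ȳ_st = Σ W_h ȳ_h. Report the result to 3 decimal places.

N = Σ N_h = 1190. Stratum weights W_h = N_h/N.
ȳ_st = (430·6.75 + 480·2.37 + 280·2.15) / 1190 = 3.90092

ȳ_st ≈ 3.901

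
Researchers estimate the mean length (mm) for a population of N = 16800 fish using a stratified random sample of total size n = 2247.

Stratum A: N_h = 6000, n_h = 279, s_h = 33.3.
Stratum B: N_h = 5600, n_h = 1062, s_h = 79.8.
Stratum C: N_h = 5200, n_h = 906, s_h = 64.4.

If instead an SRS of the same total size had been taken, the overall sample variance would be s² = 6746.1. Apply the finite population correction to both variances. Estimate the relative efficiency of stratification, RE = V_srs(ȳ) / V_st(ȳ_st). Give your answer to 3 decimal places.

RE ≈ 1.877

V̂(ȳ_st) = Σ W_h² (1 − n_h/N_h) s_h²/n_h, with W_h = N_h/N and N = 16800:
  stratum A: (6000/16800)²·(1 − 279/6000)·33.3²/279 = 0.48338
  stratum B: (5600/16800)²·(1 − 1062/5600)·79.8²/1062 = 0.539902
  stratum C: (5200/16800)²·(1 − 906/5200)·64.4²/906 = 0.362152
V_st = 1.38543
V_srs = (1 − 2247/16800)·6746.1/2247 = 2.60072
Relative efficiency = V_srs / V_st = 2.60072/1.38543 = 1.8772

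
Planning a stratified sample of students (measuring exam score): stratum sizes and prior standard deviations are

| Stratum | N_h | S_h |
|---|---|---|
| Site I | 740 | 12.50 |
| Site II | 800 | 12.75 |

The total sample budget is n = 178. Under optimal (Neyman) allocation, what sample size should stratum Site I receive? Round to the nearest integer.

85

Neyman allocation: n_h = n · N_h S_h / Σ N_i S_i, with n = 178.
  stratum Site I: N_h·S_h = 740·12.50 = 9250.00
  stratum Site II: N_h·S_h = 800·12.75 = 10200.00
Σ N_h S_h = 19450.00
n for stratum Site I = 178·9250.00/19450.00 = 84.653 → 85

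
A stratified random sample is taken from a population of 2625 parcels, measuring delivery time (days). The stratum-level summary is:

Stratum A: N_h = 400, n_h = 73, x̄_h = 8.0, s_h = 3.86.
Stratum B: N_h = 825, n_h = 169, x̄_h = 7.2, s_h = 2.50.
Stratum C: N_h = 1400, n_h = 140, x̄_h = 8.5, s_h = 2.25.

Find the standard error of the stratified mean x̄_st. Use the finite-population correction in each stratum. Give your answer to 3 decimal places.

SE(x̄_st) ≈ 0.127

V̂(x̄_st) = Σ W_h² (1 − n_h/N_h) s_h²/n_h, with W_h = N_h/N and N = 2625:
  stratum A: (400/2625)²·(1 − 73/400)·3.86²/73 = 0.00387437
  stratum B: (825/2625)²·(1 − 169/825)·2.50²/169 = 0.00290464
  stratum C: (1400/2625)²·(1 − 140/1400)·2.25²/140 = 0.00925714
V̂(x̄_st) = 0.0160362
SE(x̄_st) = √0.0160362 = 0.126634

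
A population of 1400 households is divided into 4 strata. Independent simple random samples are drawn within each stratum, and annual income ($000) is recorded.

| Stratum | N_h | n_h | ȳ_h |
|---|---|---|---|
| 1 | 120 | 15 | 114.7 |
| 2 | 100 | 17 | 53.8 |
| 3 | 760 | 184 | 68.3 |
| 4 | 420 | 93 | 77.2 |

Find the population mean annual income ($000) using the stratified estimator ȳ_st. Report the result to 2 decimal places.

N = Σ N_h = 1400. Stratum weights W_h = N_h/N.
ȳ_st = (120·114.7 + 100·53.8 + 760·68.3 + 420·77.2) / 1400 = 73.9114

ȳ_st ≈ 73.91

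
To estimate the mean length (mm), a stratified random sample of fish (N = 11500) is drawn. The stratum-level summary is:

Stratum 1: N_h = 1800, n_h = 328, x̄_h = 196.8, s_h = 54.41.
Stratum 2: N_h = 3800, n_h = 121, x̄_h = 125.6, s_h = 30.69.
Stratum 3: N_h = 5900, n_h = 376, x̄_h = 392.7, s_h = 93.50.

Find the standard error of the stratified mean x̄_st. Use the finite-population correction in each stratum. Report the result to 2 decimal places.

V̂(x̄_st) = Σ W_h² (1 − n_h/N_h) s_h²/n_h, with W_h = N_h/N and N = 11500:
  stratum 1: (1800/11500)²·(1 − 328/1800)·54.41²/328 = 0.180829
  stratum 2: (3800/11500)²·(1 − 121/3800)·30.69²/121 = 0.82286
  stratum 3: (5900/11500)²·(1 − 376/5900)·93.50²/376 = 5.72988
V̂(x̄_st) = 6.73357
SE(x̄_st) = √6.73357 = 2.59491

SE(x̄_st) ≈ 2.59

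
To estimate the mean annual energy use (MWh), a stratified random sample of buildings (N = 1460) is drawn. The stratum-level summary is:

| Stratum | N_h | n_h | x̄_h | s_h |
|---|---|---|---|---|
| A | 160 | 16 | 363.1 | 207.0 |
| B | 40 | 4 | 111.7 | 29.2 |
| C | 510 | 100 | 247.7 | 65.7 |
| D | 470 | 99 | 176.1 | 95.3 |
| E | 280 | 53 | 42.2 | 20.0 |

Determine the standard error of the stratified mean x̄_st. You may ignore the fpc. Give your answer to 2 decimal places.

V̂(x̄_st) = Σ W_h² s_h²/n_h, with W_h = N_h/N and N = 1460:
  stratum A: (160/1460)²·207.0²/16 = 32.1629
  stratum B: (40/1460)²·29.2²/4 = 0.16
  stratum C: (510/1460)²·65.7²/100 = 5.26703
  stratum D: (470/1460)²·95.3²/99 = 9.50694
  stratum E: (280/1460)²·20.0²/53 = 0.277584
V̂(x̄_st) = 47.3744
SE(x̄_st) = √47.3744 = 6.88291

SE(x̄_st) ≈ 6.88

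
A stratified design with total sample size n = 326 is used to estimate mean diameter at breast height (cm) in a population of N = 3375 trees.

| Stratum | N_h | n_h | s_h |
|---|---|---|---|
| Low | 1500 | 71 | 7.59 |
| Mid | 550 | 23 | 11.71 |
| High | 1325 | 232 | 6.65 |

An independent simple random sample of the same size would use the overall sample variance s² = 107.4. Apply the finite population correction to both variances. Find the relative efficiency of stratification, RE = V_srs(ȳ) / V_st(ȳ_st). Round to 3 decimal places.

V̂(ȳ_st) = Σ W_h² (1 − n_h/N_h) s_h²/n_h, with W_h = N_h/N and N = 3375:
  stratum Low: (1500/3375)²·(1 − 71/1500)·7.59²/71 = 0.152687
  stratum Mid: (550/3375)²·(1 − 23/550)·11.71²/23 = 0.151709
  stratum High: (1325/3375)²·(1 − 232/1325)·6.65²/232 = 0.024235
V_st = 0.328631
V_srs = (1 − 326/3375)·107.4/326 = 0.297626
Relative efficiency = V_srs / V_st = 0.297626/0.328631 = 0.9057

RE ≈ 0.906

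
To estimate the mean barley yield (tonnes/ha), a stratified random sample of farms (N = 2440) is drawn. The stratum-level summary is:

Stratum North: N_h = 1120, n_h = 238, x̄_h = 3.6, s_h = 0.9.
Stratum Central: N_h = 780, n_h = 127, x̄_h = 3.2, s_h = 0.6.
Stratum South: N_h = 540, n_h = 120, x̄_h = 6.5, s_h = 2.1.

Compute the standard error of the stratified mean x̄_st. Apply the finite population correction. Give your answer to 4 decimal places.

SE(x̄_st) ≈ 0.0470

V̂(x̄_st) = Σ W_h² (1 − n_h/N_h) s_h²/n_h, with W_h = N_h/N and N = 2440:
  stratum North: (1120/2440)²·(1 − 238/1120)·0.9²/238 = 0.000564696
  stratum Central: (780/2440)²·(1 − 127/780)·0.6²/127 = 0.000242508
  stratum South: (540/2440)²·(1 − 120/540)·2.1²/120 = 0.00139998
V̂(x̄_st) = 0.00220718
SE(x̄_st) = √0.00220718 = 0.0469806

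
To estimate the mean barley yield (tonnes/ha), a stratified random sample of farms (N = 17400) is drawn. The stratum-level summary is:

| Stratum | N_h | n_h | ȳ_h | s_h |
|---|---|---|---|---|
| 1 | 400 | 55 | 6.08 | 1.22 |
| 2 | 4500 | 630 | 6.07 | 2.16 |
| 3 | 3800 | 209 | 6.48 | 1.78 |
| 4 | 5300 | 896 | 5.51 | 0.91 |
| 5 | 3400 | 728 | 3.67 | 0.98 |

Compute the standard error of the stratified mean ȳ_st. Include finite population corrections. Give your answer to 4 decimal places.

SE(ȳ_st) ≈ 0.0351

V̂(ȳ_st) = Σ W_h² (1 − n_h/N_h) s_h²/n_h, with W_h = N_h/N and N = 17400:
  stratum 1: (400/17400)²·(1 − 55/400)·1.22²/55 = 1.2335e-05
  stratum 2: (4500/17400)²·(1 − 630/4500)·2.16²/630 = 0.000425983
  stratum 3: (3800/17400)²·(1 − 209/3800)·1.78²/209 = 0.000683273
  stratum 4: (5300/17400)²·(1 − 896/5300)·0.91²/896 = 7.12524e-05
  stratum 5: (3400/17400)²·(1 − 728/3400)·0.98²/728 = 3.95856e-05
V̂(ȳ_st) = 0.00123243
SE(ȳ_st) = √0.00123243 = 0.035106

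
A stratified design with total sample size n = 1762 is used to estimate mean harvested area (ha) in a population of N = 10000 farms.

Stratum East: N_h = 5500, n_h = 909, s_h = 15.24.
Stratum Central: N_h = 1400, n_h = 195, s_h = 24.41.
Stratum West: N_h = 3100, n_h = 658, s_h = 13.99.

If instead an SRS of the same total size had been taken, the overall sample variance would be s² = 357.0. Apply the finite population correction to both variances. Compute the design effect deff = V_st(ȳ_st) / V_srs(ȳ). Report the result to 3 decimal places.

deff ≈ 0.830

V̂(ȳ_st) = Σ W_h² (1 − n_h/N_h) s_h²/n_h, with W_h = N_h/N and N = 10000:
  stratum East: (5500/10000)²·(1 − 909/5500)·15.24²/909 = 0.0645173
  stratum Central: (1400/10000)²·(1 − 195/1400)·24.41²/195 = 0.0515485
  stratum West: (3100/10000)²·(1 − 658/3100)·13.99²/658 = 0.0225173
V_st = 0.138583
V_srs = (1 − 1762/10000)·357.0/1762 = 0.166911
deff = V_st / V_srs = 0.138583/0.166911 = 0.8303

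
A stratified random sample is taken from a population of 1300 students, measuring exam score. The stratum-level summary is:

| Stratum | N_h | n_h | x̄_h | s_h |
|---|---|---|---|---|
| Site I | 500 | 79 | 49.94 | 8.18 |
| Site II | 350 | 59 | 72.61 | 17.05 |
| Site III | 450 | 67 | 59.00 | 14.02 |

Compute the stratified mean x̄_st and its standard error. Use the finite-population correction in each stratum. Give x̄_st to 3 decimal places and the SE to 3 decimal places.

x̄_st = Σ W_h x̄_h = (500·49.94 + 350·72.61 + 450·59.00)/1300 = 59.17962
V̂(x̄_st) = Σ W_h² (1 − n_h/N_h) s_h²/n_h, with W_h = N_h/N and N = 1300:
  stratum Site I: (500/1300)²·(1 − 79/500)·8.18²/79 = 0.105498
  stratum Site II: (350/1300)²·(1 − 59/350)·17.05²/59 = 0.296942
  stratum Site III: (450/1300)²·(1 − 67/450)·14.02²/67 = 0.299189
V̂(x̄_st) = 0.701629
SE(x̄_st) = √0.701629 = 0.837633

x̄_st ≈ 59.180, SE ≈ 0.838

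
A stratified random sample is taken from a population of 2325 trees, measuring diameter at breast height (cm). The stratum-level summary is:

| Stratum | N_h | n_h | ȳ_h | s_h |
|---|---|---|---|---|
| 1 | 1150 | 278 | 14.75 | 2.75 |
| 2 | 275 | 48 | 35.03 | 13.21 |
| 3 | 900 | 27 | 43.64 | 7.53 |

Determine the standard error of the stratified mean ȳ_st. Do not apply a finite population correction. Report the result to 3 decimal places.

V̂(ȳ_st) = Σ W_h² s_h²/n_h, with W_h = N_h/N and N = 2325:
  stratum 1: (1150/2325)²·2.75²/278 = 0.00665534
  stratum 2: (275/2325)²·13.21²/48 = 0.0508609
  stratum 3: (900/2325)²·7.53²/27 = 0.314677
V̂(ȳ_st) = 0.372193
SE(ȳ_st) = √0.372193 = 0.610077

SE(ȳ_st) ≈ 0.610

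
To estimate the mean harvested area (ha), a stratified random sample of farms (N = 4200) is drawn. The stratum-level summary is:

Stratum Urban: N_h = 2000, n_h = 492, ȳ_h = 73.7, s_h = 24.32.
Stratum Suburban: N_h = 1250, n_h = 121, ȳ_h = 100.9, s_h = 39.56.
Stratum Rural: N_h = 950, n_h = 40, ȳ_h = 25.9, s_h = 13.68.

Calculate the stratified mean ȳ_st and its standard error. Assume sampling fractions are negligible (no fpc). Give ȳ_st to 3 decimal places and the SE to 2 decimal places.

ȳ_st = Σ W_h ȳ_h = (2000·73.7 + 1250·100.9 + 950·25.9)/4200 = 70.98333
V̂(ȳ_st) = Σ W_h² s_h²/n_h, with W_h = N_h/N and N = 4200:
  stratum Urban: (2000/4200)²·24.32²/492 = 0.272598
  stratum Suburban: (1250/4200)²·39.56²/121 = 1.14564
  stratum Rural: (950/4200)²·13.68²/40 = 0.239365
V̂(ȳ_st) = 1.6576
SE(ȳ_st) = √1.6576 = 1.28748

ȳ_st ≈ 70.983, SE ≈ 1.29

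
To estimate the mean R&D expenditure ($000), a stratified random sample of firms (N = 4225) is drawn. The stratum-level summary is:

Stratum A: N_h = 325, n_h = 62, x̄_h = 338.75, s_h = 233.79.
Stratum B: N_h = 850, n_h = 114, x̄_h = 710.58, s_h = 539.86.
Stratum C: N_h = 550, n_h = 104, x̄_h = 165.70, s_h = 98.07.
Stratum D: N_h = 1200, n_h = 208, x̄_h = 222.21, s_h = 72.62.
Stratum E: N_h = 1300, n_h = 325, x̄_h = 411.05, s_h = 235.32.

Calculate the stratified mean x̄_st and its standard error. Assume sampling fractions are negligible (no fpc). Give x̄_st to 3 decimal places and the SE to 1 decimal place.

x̄_st = Σ W_h x̄_h = (325·338.75 + 850·710.58 + 550·165.70 + 1200·222.21 + 1300·411.05)/4225 = 380.17485
V̂(x̄_st) = Σ W_h² s_h²/n_h, with W_h = N_h/N and N = 4225:
  stratum A: (325/4225)²·233.79²/62 = 5.21643
  stratum B: (850/4225)²·539.86²/114 = 103.477
  stratum C: (550/4225)²·98.07²/104 = 1.56715
  stratum D: (1200/4225)²·72.62²/208 = 2.04531
  stratum E: (1300/4225)²·235.32²/325 = 16.1312
V̂(x̄_st) = 128.437
SE(x̄_st) = √128.437 = 11.333

x̄_st ≈ 380.175, SE ≈ 11.3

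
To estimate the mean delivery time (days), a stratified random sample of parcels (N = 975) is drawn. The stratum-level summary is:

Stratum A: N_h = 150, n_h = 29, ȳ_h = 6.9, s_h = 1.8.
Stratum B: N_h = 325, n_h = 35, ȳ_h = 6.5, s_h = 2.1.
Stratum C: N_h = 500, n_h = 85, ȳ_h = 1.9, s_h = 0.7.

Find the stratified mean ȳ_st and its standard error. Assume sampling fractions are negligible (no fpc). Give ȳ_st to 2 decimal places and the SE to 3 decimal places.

ȳ_st = Σ W_h ȳ_h = (150·6.9 + 325·6.5 + 500·1.9)/975 = 4.20256
V̂(ȳ_st) = Σ W_h² s_h²/n_h, with W_h = N_h/N and N = 975:
  stratum A: (150/975)²·1.8²/29 = 0.00264436
  stratum B: (325/975)²·2.1²/35 = 0.014
  stratum C: (500/975)²·0.7²/85 = 0.00151603
V̂(ȳ_st) = 0.0181604
SE(ȳ_st) = √0.0181604 = 0.13476

ȳ_st ≈ 4.20, SE ≈ 0.135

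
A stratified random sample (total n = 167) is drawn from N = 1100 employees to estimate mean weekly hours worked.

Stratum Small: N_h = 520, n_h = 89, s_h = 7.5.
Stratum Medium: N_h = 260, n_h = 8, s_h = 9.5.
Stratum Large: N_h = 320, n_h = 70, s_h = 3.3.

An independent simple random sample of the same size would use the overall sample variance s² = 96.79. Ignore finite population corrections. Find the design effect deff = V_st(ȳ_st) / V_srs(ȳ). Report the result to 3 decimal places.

deff ≈ 1.354

V̂(ȳ_st) = Σ W_h² s_h²/n_h, with W_h = N_h/N and N = 1100:
  stratum Small: (520/1100)²·7.5²/89 = 0.141239
  stratum Medium: (260/1100)²·9.5²/8 = 0.630258
  stratum Large: (320/1100)²·3.3²/70 = 0.0131657
V_st = 0.784663
V_srs = s²/n = 96.79/167 = 0.579581
deff = V_st / V_srs = 0.784663/0.579581 = 1.3538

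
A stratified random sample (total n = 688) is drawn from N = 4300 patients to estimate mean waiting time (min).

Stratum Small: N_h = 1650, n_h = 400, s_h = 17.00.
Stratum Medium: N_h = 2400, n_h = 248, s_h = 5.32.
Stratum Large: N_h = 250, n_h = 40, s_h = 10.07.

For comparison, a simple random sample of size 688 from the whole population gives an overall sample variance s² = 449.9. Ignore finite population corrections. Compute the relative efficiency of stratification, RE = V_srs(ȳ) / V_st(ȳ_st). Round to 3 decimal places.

V̂(ȳ_st) = Σ W_h² s_h²/n_h, with W_h = N_h/N and N = 4300:
  stratum Small: (1650/4300)²·17.00²/400 = 0.106382
  stratum Medium: (2400/4300)²·5.32²/248 = 0.0355514
  stratum Large: (250/4300)²·10.07²/40 = 0.00856924
V_st = 0.150503
V_srs = s²/n = 449.9/688 = 0.653924
Relative efficiency = V_srs / V_st = 0.653924/0.150503 = 4.3449

RE ≈ 4.345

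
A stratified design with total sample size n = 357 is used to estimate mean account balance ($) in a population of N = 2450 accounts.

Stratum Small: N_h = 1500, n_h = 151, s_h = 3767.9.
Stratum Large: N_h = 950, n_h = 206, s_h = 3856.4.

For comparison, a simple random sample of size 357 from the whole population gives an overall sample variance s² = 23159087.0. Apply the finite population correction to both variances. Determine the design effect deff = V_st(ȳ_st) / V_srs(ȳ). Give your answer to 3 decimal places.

deff ≈ 0.725

V̂(ȳ_st) = Σ W_h² (1 − n_h/N_h) s_h²/n_h, with W_h = N_h/N and N = 2450:
  stratum Small: (1500/2450)²·(1 − 151/1500)·3767.9²/151 = 31695.2
  stratum Large: (950/2450)²·(1 − 206/950)·3856.4²/206 = 8500.83
V_st = 40196
V_srs = (1 − 357/2450)·23159087.0/357 = 55418.7
deff = V_st / V_srs = 40196/55418.7 = 0.7253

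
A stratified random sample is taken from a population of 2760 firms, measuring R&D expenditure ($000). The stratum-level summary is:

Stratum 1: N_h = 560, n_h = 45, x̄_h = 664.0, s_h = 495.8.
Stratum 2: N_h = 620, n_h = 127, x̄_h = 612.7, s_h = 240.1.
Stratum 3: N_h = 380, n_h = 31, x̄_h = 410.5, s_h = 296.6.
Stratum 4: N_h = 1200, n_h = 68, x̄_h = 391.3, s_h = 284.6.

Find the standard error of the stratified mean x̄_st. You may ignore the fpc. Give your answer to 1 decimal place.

V̂(x̄_st) = Σ W_h² s_h²/n_h, with W_h = N_h/N and N = 2760:
  stratum 1: (560/2760)²·495.8²/45 = 224.884
  stratum 2: (620/2760)²·240.1²/127 = 22.9058
  stratum 3: (380/2760)²·296.6²/31 = 53.7935
  stratum 4: (1200/2760)²·284.6²/68 = 225.167
V̂(x̄_st) = 526.75
SE(x̄_st) = √526.75 = 22.951

SE(x̄_st) ≈ 23.0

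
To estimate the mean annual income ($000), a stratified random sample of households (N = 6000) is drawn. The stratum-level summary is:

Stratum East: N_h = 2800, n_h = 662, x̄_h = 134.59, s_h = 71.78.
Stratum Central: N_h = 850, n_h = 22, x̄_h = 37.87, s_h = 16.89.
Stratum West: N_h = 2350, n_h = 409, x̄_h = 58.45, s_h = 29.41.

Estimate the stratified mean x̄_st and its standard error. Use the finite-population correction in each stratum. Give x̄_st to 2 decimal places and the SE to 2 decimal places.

x̄_st = Σ W_h x̄_h = (2800·134.59 + 850·37.87 + 2350·58.45)/6000 = 91.06650
V̂(x̄_st) = Σ W_h² (1 − n_h/N_h) s_h²/n_h, with W_h = N_h/N and N = 6000:
  stratum East: (2800/6000)²·(1 − 662/2800)·71.78²/662 = 1.29423
  stratum Central: (850/6000)²·(1 − 22/850)·16.89²/22 = 0.253503
  stratum West: (2350/6000)²·(1 − 409/2350)·29.41²/409 = 0.267952
V̂(x̄_st) = 1.81569
SE(x̄_st) = √1.81569 = 1.34747

x̄_st ≈ 91.07, SE ≈ 1.35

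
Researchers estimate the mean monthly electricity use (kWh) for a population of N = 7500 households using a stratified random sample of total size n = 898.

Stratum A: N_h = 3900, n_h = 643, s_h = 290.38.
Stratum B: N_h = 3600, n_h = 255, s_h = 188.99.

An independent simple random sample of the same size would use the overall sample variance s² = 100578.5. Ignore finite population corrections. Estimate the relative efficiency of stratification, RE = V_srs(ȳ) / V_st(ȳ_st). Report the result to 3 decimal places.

RE ≈ 1.654

V̂(ȳ_st) = Σ W_h² s_h²/n_h, with W_h = N_h/N and N = 7500:
  stratum A: (3900/7500)²·290.38²/643 = 35.4592
  stratum B: (3600/7500)²·188.99²/255 = 32.2716
V_st = 67.7308
V_srs = s²/n = 100578.5/898 = 112.003
Relative efficiency = V_srs / V_st = 112.003/67.7308 = 1.6536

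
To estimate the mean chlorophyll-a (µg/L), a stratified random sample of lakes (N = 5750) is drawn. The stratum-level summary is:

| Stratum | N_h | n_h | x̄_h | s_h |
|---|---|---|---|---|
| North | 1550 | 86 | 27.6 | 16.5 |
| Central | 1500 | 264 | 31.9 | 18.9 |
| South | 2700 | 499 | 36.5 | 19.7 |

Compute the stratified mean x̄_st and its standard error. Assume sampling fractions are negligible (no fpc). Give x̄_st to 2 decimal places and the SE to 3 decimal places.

x̄_st ≈ 32.90, SE ≈ 0.703

x̄_st = Σ W_h x̄_h = (1550·27.6 + 1500·31.9 + 2700·36.5)/5750 = 32.90087
V̂(x̄_st) = Σ W_h² s_h²/n_h, with W_h = N_h/N and N = 5750:
  stratum North: (1550/5750)²·16.5²/86 = 0.230037
  stratum Central: (1500/5750)²·18.9²/264 = 0.0920803
  stratum South: (2700/5750)²·19.7²/499 = 0.171484
V̂(x̄_st) = 0.493601
SE(x̄_st) = √0.493601 = 0.702567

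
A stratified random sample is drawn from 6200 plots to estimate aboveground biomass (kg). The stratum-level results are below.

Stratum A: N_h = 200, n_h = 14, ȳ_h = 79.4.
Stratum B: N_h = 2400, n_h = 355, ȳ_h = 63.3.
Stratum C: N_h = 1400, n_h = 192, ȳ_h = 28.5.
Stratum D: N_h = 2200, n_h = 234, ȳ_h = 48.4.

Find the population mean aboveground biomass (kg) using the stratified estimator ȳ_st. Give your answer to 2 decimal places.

ȳ_st ≈ 50.67

N = Σ N_h = 6200. Stratum weights W_h = N_h/N.
ȳ_st = (200·79.4 + 2400·63.3 + 1400·28.5 + 2200·48.4) / 6200 = 50.6742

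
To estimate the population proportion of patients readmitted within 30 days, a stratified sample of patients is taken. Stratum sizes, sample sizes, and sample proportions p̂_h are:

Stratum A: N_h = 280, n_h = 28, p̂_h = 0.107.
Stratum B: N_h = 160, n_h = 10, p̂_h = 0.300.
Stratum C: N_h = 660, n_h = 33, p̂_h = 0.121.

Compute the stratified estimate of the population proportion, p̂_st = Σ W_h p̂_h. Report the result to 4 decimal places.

N = 1100; stratum weights W_h = N_h/N.
p̂_st = Σ W_h p̂_h = (280·0.107 + 160·0.300 + 660·0.121)/1100 = 0.14347

p̂_st ≈ 0.1435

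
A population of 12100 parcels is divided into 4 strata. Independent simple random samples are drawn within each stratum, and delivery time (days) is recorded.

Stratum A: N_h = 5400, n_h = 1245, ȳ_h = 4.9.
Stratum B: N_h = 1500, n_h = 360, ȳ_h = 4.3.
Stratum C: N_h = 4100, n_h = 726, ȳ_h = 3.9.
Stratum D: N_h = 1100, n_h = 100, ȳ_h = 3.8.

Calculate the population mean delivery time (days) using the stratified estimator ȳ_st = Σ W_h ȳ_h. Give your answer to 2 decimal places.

ȳ_st ≈ 4.39

N = Σ N_h = 12100. Stratum weights W_h = N_h/N.
ȳ_st = (5400·4.9 + 1500·4.3 + 4100·3.9 + 1100·3.8) / 12100 = 4.3868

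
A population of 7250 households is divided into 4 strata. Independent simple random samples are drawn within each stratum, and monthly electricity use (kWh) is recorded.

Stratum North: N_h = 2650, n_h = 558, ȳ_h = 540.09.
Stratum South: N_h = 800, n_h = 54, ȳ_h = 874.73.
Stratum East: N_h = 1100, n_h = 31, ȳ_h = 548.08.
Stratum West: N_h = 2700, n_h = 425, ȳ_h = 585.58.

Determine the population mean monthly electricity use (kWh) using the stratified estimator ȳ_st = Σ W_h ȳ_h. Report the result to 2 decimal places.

N = Σ N_h = 7250. Stratum weights W_h = N_h/N.
ȳ_st = (2650·540.09 + 800·874.73 + 1100·548.08 + 2700·585.58) / 7250 = 595.1692

ȳ_st ≈ 595.17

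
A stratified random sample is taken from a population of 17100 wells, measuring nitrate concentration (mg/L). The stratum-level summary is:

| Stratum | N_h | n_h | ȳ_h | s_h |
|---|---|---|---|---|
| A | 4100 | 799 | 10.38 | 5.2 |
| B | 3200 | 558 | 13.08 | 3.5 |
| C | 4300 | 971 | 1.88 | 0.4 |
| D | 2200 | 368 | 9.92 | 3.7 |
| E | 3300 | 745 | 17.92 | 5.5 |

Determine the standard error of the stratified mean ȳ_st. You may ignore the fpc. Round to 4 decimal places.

SE(ȳ_st) ≈ 0.0697

V̂(ȳ_st) = Σ W_h² s_h²/n_h, with W_h = N_h/N and N = 17100:
  stratum A: (4100/17100)²·5.2²/799 = 0.00194552
  stratum B: (3200/17100)²·3.5²/558 = 0.000768793
  stratum C: (4300/17100)²·0.4²/971 = 1.04195e-05
  stratum D: (2200/17100)²·3.7²/368 = 0.000615756
  stratum E: (3300/17100)²·5.5²/745 = 0.00151218
V̂(ȳ_st) = 0.00485267
SE(ȳ_st) = √0.00485267 = 0.0696611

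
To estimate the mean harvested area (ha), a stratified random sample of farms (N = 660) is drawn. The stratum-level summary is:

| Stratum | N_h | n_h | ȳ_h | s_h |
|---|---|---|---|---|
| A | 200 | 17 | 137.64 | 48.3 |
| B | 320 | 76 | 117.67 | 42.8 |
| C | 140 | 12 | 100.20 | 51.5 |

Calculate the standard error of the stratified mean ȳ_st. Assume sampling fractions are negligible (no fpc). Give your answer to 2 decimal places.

V̂(ȳ_st) = Σ W_h² s_h²/n_h, with W_h = N_h/N and N = 660:
  stratum A: (200/660)²·48.3²/17 = 12.6014
  stratum B: (320/660)²·42.8²/76 = 5.66612
  stratum C: (140/660)²·51.5²/12 = 9.94492
V̂(ȳ_st) = 28.2124
SE(ȳ_st) = √28.2124 = 5.31154

SE(ȳ_st) ≈ 5.31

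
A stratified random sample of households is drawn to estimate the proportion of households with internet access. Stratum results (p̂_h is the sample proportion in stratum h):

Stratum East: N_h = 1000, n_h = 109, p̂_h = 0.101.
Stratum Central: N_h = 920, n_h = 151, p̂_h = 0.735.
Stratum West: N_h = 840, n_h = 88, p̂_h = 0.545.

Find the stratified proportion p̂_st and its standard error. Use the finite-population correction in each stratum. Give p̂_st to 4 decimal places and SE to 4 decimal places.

p̂_st ≈ 0.4475, SE ≈ 0.0213

N = 2760; stratum weights W_h = N_h/N.
p̂_st = Σ W_h p̂_h = (1000·0.101 + 920·0.735 + 840·0.545)/2760 = 0.44746
V̂(p̂_st) = Σ W_h² (1 − n_h/N_h) p̂_h(1−p̂_h)/(n_h−1):
  stratum East: (1000/2760)²·(1 − 109/1000)·0.101·0.899/108 = 9.8337e-05
  stratum Central: (920/2760)²·(1 − 151/920)·0.735·0.265/150 = 0.000120597
  stratum West: (840/2760)²·(1 − 88/840)·0.545·0.455/87 = 0.000236357
V̂(p̂_st) = 0.000455291; SE = √V̂ = 0.0213375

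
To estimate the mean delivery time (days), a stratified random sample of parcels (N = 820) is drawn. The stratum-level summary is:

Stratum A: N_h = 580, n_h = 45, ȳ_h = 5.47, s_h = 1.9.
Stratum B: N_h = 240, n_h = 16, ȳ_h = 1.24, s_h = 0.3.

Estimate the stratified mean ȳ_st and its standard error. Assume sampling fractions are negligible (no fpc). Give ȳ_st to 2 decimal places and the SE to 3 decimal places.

ȳ_st = Σ W_h ȳ_h = (580·5.47 + 240·1.24)/820 = 4.23195
V̂(ȳ_st) = Σ W_h² s_h²/n_h, with W_h = N_h/N and N = 820:
  stratum A: (580/820)²·1.9²/45 = 0.040135
  stratum B: (240/820)²·0.3²/16 = 0.000481856
V̂(ȳ_st) = 0.0406168
SE(ȳ_st) = √0.0406168 = 0.201536

ȳ_st ≈ 4.23, SE ≈ 0.202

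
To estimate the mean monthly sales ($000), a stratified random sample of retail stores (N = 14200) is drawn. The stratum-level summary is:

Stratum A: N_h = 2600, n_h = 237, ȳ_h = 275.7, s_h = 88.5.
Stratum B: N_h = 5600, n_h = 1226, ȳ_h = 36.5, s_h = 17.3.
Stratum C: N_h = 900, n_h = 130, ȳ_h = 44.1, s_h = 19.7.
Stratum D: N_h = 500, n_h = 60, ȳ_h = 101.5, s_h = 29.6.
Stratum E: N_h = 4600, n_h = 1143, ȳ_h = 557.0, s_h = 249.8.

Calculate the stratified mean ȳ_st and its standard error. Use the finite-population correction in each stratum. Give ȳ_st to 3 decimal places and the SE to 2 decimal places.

ȳ_st ≈ 251.680, SE ≈ 2.32

ȳ_st = Σ W_h ȳ_h = (2600·275.7 + 5600·36.5 + 900·44.1 + 500·101.5 + 4600·557.0)/14200 = 251.68028
V̂(ȳ_st) = Σ W_h² (1 − n_h/N_h) s_h²/n_h, with W_h = N_h/N and N = 14200:
  stratum A: (2600/14200)²·(1 − 237/2600)·88.5²/237 = 1.00693
  stratum B: (5600/14200)²·(1 − 1226/5600)·17.3²/1226 = 0.0296546
  stratum C: (900/14200)²·(1 − 130/900)·19.7²/130 = 0.01026
  stratum D: (500/14200)²·(1 − 60/500)·29.6²/60 = 0.0159323
  stratum E: (4600/14200)²·(1 − 1143/4600)·249.8²/1143 = 4.30546
V̂(ȳ_st) = 5.36823
SE(ȳ_st) = √5.36823 = 2.31694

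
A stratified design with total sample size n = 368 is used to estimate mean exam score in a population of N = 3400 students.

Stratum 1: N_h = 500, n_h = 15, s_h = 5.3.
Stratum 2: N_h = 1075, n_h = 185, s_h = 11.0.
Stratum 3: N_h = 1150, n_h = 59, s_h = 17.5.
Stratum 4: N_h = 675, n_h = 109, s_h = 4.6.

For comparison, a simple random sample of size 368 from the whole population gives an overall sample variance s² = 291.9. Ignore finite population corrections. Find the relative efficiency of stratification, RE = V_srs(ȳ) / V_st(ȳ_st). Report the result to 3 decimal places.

V̂(ȳ_st) = Σ W_h² s_h²/n_h, with W_h = N_h/N and N = 3400:
  stratum 1: (500/3400)²·5.3²/15 = 0.0404988
  stratum 2: (1075/3400)²·11.0²/185 = 0.0653842
  stratum 3: (1150/3400)²·17.5²/59 = 0.59383
  stratum 4: (675/3400)²·4.6²/109 = 0.00765136
V_st = 0.707364
V_srs = s²/n = 291.9/368 = 0.793207
Relative efficiency = V_srs / V_st = 0.793207/0.707364 = 1.1214

RE ≈ 1.121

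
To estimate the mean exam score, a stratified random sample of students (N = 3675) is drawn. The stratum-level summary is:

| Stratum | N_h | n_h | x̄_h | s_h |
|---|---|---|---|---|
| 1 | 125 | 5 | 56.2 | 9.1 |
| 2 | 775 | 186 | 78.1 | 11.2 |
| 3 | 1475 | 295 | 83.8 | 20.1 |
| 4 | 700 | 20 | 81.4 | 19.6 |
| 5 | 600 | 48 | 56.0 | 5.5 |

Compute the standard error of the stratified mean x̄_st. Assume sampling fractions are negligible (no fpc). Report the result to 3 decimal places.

SE(x̄_st) ≈ 0.992

V̂(x̄_st) = Σ W_h² s_h²/n_h, with W_h = N_h/N and N = 3675:
  stratum 1: (125/3675)²·9.1²/5 = 0.019161
  stratum 2: (775/3675)²·11.2²/186 = 0.0299924
  stratum 3: (1475/3675)²·20.1²/295 = 0.220617
  stratum 4: (700/3675)²·19.6²/20 = 0.696889
  stratum 5: (600/3675)²·5.5²/48 = 0.0167986
V̂(x̄_st) = 0.983458
SE(x̄_st) = √0.983458 = 0.991695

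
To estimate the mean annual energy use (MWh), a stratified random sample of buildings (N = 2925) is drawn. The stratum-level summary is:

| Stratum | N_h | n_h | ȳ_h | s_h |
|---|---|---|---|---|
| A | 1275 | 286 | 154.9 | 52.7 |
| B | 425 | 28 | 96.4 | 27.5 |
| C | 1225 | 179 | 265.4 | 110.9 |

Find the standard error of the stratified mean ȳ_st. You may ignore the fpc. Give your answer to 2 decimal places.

SE(ȳ_st) ≈ 3.80

V̂(ȳ_st) = Σ W_h² s_h²/n_h, with W_h = N_h/N and N = 2925:
  stratum A: (1275/2925)²·52.7²/286 = 1.84512
  stratum B: (425/2925)²·27.5²/28 = 0.570208
  stratum C: (1225/2925)²·110.9²/179 = 12.0512
V̂(ȳ_st) = 14.4665
SE(ȳ_st) = √14.4665 = 3.80349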